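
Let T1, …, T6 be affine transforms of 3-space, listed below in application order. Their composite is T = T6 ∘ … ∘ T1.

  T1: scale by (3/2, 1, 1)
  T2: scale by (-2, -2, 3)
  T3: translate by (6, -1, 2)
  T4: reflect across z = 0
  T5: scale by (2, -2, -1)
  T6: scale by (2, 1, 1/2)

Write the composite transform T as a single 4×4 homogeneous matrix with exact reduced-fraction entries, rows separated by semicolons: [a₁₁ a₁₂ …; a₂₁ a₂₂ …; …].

T1 = [3/2 0 0 0; 0 1 0 0; 0 0 1 0; 0 0 0 1]
T2·T1 = [-3 0 0 0; 0 -2 0 0; 0 0 3 0; 0 0 0 1]
T3·…·T1 = [-3 0 0 6; 0 -2 0 -1; 0 0 3 2; 0 0 0 1]
T4·…·T1 = [-3 0 0 6; 0 -2 0 -1; 0 0 -3 -2; 0 0 0 1]
T5·…·T1 = [-6 0 0 12; 0 4 0 2; 0 0 3 2; 0 0 0 1]
T6·…·T1 = [-12 0 0 24; 0 4 0 2; 0 0 3/2 1; 0 0 0 1]

T = [-12 0 0 24; 0 4 0 2; 0 0 3/2 1; 0 0 0 1]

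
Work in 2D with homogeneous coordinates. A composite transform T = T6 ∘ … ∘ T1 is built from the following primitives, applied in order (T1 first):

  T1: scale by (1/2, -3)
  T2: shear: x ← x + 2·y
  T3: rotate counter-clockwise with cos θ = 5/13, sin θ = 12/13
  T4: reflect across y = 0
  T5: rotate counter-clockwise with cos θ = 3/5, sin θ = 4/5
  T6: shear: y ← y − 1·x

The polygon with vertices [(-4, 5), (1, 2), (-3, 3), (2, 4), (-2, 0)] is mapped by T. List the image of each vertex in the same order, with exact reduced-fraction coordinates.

image vertices: (-1776/65, 3233/65), (-1257/130, 2381/130), (-2169/130, 3927/130), (-1257/65, 2381/65), (-63/65, 79/65)

T1 scale by (1/2, -3): (-4, 5) → (-2, -15); (1, 2) → (1/2, -6); (-3, 3) → (-3/2, -9); (2, 4) → (1, -12); (-2, 0) → (-1, 0)
T2 shear: x ← x + 2·y: (-2, -15) → (-32, -15); (1/2, -6) → (-23/2, -6); (-3/2, -9) → (-39/2, -9); (1, -12) → (-23, -12); (-1, 0) → (-1, 0)
T3 rotate counter-clockwise with cos θ = 5/13, sin θ = 12/13: (-32, -15) → (20/13, -459/13); (-23/2, -6) → (29/26, -168/13); (-39/2, -9) → (21/26, -279/13); (-23, -12) → (29/13, -336/13); (-1, 0) → (-5/13, -12/13)
T4 reflect across y = 0: (20/13, -459/13) → (20/13, 459/13); (29/26, -168/13) → (29/26, 168/13); (21/26, -279/13) → (21/26, 279/13); (29/13, -336/13) → (29/13, 336/13); (-5/13, -12/13) → (-5/13, 12/13)
T5 rotate counter-clockwise with cos θ = 3/5, sin θ = 4/5: (20/13, 459/13) → (-1776/65, 1457/65); (29/26, 168/13) → (-1257/130, 562/65); (21/26, 279/13) → (-2169/130, 879/65); (29/13, 336/13) → (-1257/65, 1124/65); (-5/13, 12/13) → (-63/65, 16/65)
T6 shear: y ← y − 1·x: (-1776/65, 1457/65) → (-1776/65, 3233/65); (-1257/130, 562/65) → (-1257/130, 2381/130); (-2169/130, 879/65) → (-2169/130, 3927/130); (-1257/65, 1124/65) → (-1257/65, 2381/65); (-63/65, 16/65) → (-63/65, 79/65)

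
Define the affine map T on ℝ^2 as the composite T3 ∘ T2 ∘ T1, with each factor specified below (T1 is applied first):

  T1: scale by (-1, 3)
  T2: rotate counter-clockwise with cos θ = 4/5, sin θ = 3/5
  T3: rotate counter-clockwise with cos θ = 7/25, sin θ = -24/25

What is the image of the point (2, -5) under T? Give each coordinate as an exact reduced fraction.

T1 scale by (-1, 3): (2, -5) → (-2, -15)
T2 rotate counter-clockwise with cos θ = 4/5, sin θ = 3/5: (-2, -15) → (37/5, -66/5)
T3 rotate counter-clockwise with cos θ = 7/25, sin θ = -24/25: (37/5, -66/5) → (-53/5, -54/5)

T(p) = (-53/5, -54/5)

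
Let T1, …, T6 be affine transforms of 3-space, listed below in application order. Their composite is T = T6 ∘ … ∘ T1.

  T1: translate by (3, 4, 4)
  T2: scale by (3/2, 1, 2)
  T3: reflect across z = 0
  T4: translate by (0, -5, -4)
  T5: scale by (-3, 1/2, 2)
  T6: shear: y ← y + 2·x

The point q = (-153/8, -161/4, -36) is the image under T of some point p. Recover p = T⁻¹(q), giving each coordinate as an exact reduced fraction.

T1 = [1 0 0 3; 0 1 0 4; 0 0 1 4; 0 0 0 1]
T2·T1 = [3/2 0 0 9/2; 0 1 0 4; 0 0 2 8; 0 0 0 1]
T3·…·T1 = [3/2 0 0 9/2; 0 1 0 4; 0 0 -2 -8; 0 0 0 1]
T4·…·T1 = [3/2 0 0 9/2; 0 1 0 -1; 0 0 -2 -12; 0 0 0 1]
T5·…·T1 = [-9/2 0 0 -27/2; 0 1/2 0 -1/2; 0 0 -4 -24; 0 0 0 1]
T6·…·T1 = [-9/2 0 0 -27/2; -9 1/2 0 -55/2; 0 0 -4 -24; 0 0 0 1]
det M = 9; M⁻¹ = [-2/9 0 0 -3; -4 2 0 1; 0 0 -1/4 -6; 0 0 0 1]
M⁻¹ · (-153/8, -161/4, -36)ᵀ = (5/4, -3, 3)ᵀ

p = (5/4, -3, 3)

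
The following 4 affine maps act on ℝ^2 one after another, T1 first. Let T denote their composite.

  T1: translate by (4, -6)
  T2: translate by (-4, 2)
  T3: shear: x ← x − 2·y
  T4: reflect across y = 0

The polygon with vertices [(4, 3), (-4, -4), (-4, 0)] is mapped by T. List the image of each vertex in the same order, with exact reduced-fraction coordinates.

image vertices: (6, 1), (12, 8), (4, 4)

T1 translate by (4, -6): (4, 3) → (8, -3); (-4, -4) → (0, -10); (-4, 0) → (0, -6)
T2 translate by (-4, 2): (8, -3) → (4, -1); (0, -10) → (-4, -8); (0, -6) → (-4, -4)
T3 shear: x ← x − 2·y: (4, -1) → (6, -1); (-4, -8) → (12, -8); (-4, -4) → (4, -4)
T4 reflect across y = 0: (6, -1) → (6, 1); (12, -8) → (12, 8); (4, -4) → (4, 4)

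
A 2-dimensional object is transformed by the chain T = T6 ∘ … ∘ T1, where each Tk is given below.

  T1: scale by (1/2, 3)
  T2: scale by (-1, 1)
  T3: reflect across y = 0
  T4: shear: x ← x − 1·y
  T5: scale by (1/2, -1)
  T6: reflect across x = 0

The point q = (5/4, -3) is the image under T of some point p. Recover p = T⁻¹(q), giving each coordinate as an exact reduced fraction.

p = (-1, -1)

T1 = [1/2 0 0; 0 3 0; 0 0 1]
T2·T1 = [-1/2 0 0; 0 3 0; 0 0 1]
T3·…·T1 = [-1/2 0 0; 0 -3 0; 0 0 1]
T4·…·T1 = [-1/2 3 0; 0 -3 0; 0 0 1]
T5·…·T1 = [-1/4 3/2 0; 0 3 0; 0 0 1]
T6·…·T1 = [1/4 -3/2 0; 0 3 0; 0 0 1]
det M = 3/4; M⁻¹ = [4 2 0; 0 1/3 0; 0 0 1]
M⁻¹ · (5/4, -3)ᵀ = (-1, -1)ᵀ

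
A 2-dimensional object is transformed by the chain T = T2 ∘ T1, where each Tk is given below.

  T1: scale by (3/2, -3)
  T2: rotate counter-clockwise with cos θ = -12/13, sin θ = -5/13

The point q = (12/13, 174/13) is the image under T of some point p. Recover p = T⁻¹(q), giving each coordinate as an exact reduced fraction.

p = (-4, 4)

T1 = [3/2 0 0; 0 -3 0; 0 0 1]
T2·T1 = [-18/13 -15/13 0; -15/26 36/13 0; 0 0 1]
det M = -9/2; M⁻¹ = [-8/13 -10/39 0; -5/39 4/13 0; 0 0 1]
M⁻¹ · (12/13, 174/13)ᵀ = (-4, 4)ᵀ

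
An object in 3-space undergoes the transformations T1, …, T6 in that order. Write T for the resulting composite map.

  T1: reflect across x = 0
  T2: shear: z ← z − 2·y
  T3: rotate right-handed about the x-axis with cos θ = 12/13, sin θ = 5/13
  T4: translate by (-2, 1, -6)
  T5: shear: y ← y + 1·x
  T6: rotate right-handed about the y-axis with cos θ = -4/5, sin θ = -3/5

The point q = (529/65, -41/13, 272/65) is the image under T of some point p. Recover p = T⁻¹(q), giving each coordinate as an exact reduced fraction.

p = (2, -1, -4)

T1 = [-1 0 0 0; 0 1 0 0; 0 0 1 0; 0 0 0 1]
T2·T1 = [-1 0 0 0; 0 1 0 0; 0 -2 1 0; 0 0 0 1]
T3·…·T1 = [-1 0 0 0; 0 22/13 -5/13 0; 0 -19/13 12/13 0; 0 0 0 1]
T4·…·T1 = [-1 0 0 -2; 0 22/13 -5/13 1; 0 -19/13 12/13 -6; 0 0 0 1]
T5·…·T1 = [-1 0 0 -2; -1 22/13 -5/13 -1; 0 -19/13 12/13 -6; 0 0 0 1]
T6·…·T1 = [4/5 57/65 -36/65 26/5; -1 22/13 -5/13 -1; -3/5 76/65 -48/65 18/5; 0 0 0 1]
det M = -1; M⁻¹ = [4/5 0 -3/5 -2; 33/65 12/13 -56/65 18/13; 2/13 19/13 -29/13 113/13; 0 0 0 1]
M⁻¹ · (529/65, -41/13, 272/65)ᵀ = (2, -1, -4)ᵀ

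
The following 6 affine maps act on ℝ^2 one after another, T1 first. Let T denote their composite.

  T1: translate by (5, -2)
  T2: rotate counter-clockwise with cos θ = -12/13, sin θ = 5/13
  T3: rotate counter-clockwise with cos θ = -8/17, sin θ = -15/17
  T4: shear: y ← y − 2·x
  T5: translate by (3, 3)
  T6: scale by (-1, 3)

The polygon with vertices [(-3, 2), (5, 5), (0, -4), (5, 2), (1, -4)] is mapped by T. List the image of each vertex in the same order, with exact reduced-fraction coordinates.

T1 translate by (5, -2): (-3, 2) → (2, 0); (5, 5) → (10, 3); (0, -4) → (5, -6); (5, 2) → (10, 0); (1, -4) → (6, -6)
T2 rotate counter-clockwise with cos θ = -12/13, sin θ = 5/13: (2, 0) → (-24/13, 10/13); (10, 3) → (-135/13, 14/13); (5, -6) → (-30/13, 97/13); (10, 0) → (-120/13, 50/13); (6, -6) → (-42/13, 102/13)
T3 rotate counter-clockwise with cos θ = -8/17, sin θ = -15/17: (-24/13, 10/13) → (342/221, 280/221); (-135/13, 14/13) → (1290/221, 1913/221); (-30/13, 97/13) → (1695/221, -326/221); (-120/13, 50/13) → (1710/221, 1400/221); (-42/13, 102/13) → (1866/221, -186/221)
T4 shear: y ← y − 2·x: (342/221, 280/221) → (342/221, -404/221); (1290/221, 1913/221) → (1290/221, -667/221); (1695/221, -326/221) → (1695/221, -3716/221); (1710/221, 1400/221) → (1710/221, -2020/221); (1866/221, -186/221) → (1866/221, -3918/221)
T5 translate by (3, 3): (342/221, -404/221) → (1005/221, 259/221); (1290/221, -667/221) → (1953/221, -4/221); (1695/221, -3716/221) → (2358/221, -3053/221); (1710/221, -2020/221) → (2373/221, -1357/221); (1866/221, -3918/221) → (2529/221, -3255/221)
T6 scale by (-1, 3): (1005/221, 259/221) → (-1005/221, 777/221); (1953/221, -4/221) → (-1953/221, -12/221); (2358/221, -3053/221) → (-2358/221, -9159/221); (2373/221, -1357/221) → (-2373/221, -4071/221); (2529/221, -3255/221) → (-2529/221, -9765/221)

image vertices: (-1005/221, 777/221), (-1953/221, -12/221), (-2358/221, -9159/221), (-2373/221, -4071/221), (-2529/221, -9765/221)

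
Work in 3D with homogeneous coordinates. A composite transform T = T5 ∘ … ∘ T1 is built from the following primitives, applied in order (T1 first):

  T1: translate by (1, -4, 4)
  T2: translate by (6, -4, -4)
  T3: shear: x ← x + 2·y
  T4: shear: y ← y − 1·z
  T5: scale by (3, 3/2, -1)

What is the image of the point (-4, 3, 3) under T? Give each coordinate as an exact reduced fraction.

T1 translate by (1, -4, 4): (-4, 3, 3) → (-3, -1, 7)
T2 translate by (6, -4, -4): (-3, -1, 7) → (3, -5, 3)
T3 shear: x ← x + 2·y: (3, -5, 3) → (-7, -5, 3)
T4 shear: y ← y − 1·z: (-7, -5, 3) → (-7, -8, 3)
T5 scale by (3, 3/2, -1): (-7, -8, 3) → (-21, -12, -3)

T(p) = (-21, -12, -3)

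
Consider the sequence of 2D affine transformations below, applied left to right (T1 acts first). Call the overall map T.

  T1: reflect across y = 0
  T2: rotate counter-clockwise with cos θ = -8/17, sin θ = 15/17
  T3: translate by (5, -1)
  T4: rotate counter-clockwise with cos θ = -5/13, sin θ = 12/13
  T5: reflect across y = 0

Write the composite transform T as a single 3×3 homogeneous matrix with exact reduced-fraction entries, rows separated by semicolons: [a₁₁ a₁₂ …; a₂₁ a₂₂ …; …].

T = [-140/221 -171/221 -1; 171/221 -140/221 -5; 0 0 1]

T1 = [1 0 0; 0 -1 0; 0 0 1]
T2·T1 = [-8/17 15/17 0; 15/17 8/17 0; 0 0 1]
T3·…·T1 = [-8/17 15/17 5; 15/17 8/17 -1; 0 0 1]
T4·…·T1 = [-140/221 -171/221 -1; -171/221 140/221 5; 0 0 1]
T5·…·T1 = [-140/221 -171/221 -1; 171/221 -140/221 -5; 0 0 1]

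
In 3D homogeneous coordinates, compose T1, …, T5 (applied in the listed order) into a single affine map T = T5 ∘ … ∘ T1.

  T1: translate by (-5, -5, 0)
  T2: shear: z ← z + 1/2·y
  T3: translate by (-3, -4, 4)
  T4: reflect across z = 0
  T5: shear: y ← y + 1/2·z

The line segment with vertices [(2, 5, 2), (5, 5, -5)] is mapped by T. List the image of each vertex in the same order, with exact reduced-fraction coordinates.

T1 translate by (-5, -5, 0): (2, 5, 2) → (-3, 0, 2); (5, 5, -5) → (0, 0, -5)
T2 shear: z ← z + 1/2·y: (-3, 0, 2) → (-3, 0, 2); (0, 0, -5) → (0, 0, -5)
T3 translate by (-3, -4, 4): (-3, 0, 2) → (-6, -4, 6); (0, 0, -5) → (-3, -4, -1)
T4 reflect across z = 0: (-6, -4, 6) → (-6, -4, -6); (-3, -4, -1) → (-3, -4, 1)
T5 shear: y ← y + 1/2·z: (-6, -4, -6) → (-6, -7, -6); (-3, -4, 1) → (-3, -7/2, 1)

image vertices: (-6, -7, -6), (-3, -7/2, 1)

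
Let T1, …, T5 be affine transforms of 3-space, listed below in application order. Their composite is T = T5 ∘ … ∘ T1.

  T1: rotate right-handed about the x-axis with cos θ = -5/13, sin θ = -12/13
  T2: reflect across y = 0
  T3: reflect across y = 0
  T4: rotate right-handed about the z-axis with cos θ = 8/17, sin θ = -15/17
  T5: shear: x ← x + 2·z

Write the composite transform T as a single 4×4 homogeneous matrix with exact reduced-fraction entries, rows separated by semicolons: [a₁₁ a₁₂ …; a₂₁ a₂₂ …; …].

T = [8/17 -483/221 10/221 0; -15/17 -40/221 96/221 0; 0 -12/13 -5/13 0; 0 0 0 1]

T1 = [1 0 0 0; 0 -5/13 12/13 0; 0 -12/13 -5/13 0; 0 0 0 1]
T2·T1 = [1 0 0 0; 0 5/13 -12/13 0; 0 -12/13 -5/13 0; 0 0 0 1]
T3·…·T1 = [1 0 0 0; 0 -5/13 12/13 0; 0 -12/13 -5/13 0; 0 0 0 1]
T4·…·T1 = [8/17 -75/221 180/221 0; -15/17 -40/221 96/221 0; 0 -12/13 -5/13 0; 0 0 0 1]
T5·…·T1 = [8/17 -483/221 10/221 0; -15/17 -40/221 96/221 0; 0 -12/13 -5/13 0; 0 0 0 1]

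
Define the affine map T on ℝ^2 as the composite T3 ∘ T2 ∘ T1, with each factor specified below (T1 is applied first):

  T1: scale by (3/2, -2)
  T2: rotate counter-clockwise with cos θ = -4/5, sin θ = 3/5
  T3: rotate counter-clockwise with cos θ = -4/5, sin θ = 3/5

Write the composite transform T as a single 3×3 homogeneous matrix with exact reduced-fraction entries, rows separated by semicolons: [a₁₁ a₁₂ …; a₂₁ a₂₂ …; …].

T = [21/50 -48/25 0; -36/25 -14/25 0; 0 0 1]

T1 = [3/2 0 0; 0 -2 0; 0 0 1]
T2·T1 = [-6/5 6/5 0; 9/10 8/5 0; 0 0 1]
T3·…·T1 = [21/50 -48/25 0; -36/25 -14/25 0; 0 0 1]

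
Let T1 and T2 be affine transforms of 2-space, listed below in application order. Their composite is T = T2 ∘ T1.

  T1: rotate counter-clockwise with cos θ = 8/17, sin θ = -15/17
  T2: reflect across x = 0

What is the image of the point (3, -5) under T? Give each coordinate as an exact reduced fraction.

T1 rotate counter-clockwise with cos θ = 8/17, sin θ = -15/17: (3, -5) → (-3, -5)
T2 reflect across x = 0: (-3, -5) → (3, -5)

T(p) = (3, -5)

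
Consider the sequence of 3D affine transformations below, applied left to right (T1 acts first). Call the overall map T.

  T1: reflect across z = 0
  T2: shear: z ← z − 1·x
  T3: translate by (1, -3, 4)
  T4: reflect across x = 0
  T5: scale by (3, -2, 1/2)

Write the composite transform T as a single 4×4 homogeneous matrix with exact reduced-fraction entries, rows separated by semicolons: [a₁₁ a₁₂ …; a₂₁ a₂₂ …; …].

T1 = [1 0 0 0; 0 1 0 0; 0 0 -1 0; 0 0 0 1]
T2·T1 = [1 0 0 0; 0 1 0 0; -1 0 -1 0; 0 0 0 1]
T3·…·T1 = [1 0 0 1; 0 1 0 -3; -1 0 -1 4; 0 0 0 1]
T4·…·T1 = [-1 0 0 -1; 0 1 0 -3; -1 0 -1 4; 0 0 0 1]
T5·…·T1 = [-3 0 0 -3; 0 -2 0 6; -1/2 0 -1/2 2; 0 0 0 1]

T = [-3 0 0 -3; 0 -2 0 6; -1/2 0 -1/2 2; 0 0 0 1]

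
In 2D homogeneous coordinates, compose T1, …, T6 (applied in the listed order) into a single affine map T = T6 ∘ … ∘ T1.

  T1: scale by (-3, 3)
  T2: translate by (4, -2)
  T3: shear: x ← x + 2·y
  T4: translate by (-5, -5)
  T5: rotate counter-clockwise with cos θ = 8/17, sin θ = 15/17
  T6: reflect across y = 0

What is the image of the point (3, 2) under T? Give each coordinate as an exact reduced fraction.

T(p) = (-1/17, 38/17)

T1 scale by (-3, 3): (3, 2) → (-9, 6)
T2 translate by (4, -2): (-9, 6) → (-5, 4)
T3 shear: x ← x + 2·y: (-5, 4) → (3, 4)
T4 translate by (-5, -5): (3, 4) → (-2, -1)
T5 rotate counter-clockwise with cos θ = 8/17, sin θ = 15/17: (-2, -1) → (-1/17, -38/17)
T6 reflect across y = 0: (-1/17, -38/17) → (-1/17, 38/17)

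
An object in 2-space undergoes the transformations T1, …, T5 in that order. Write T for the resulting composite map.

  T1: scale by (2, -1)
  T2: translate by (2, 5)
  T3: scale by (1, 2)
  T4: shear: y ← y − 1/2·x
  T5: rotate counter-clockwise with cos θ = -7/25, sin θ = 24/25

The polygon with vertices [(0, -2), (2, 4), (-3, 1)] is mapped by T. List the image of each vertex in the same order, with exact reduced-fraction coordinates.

image vertices: (-326/25, -43/25), (-18/25, 151/25), (-212/25, -166/25)

T1 scale by (2, -1): (0, -2) → (0, 2); (2, 4) → (4, -4); (-3, 1) → (-6, -1)
T2 translate by (2, 5): (0, 2) → (2, 7); (4, -4) → (6, 1); (-6, -1) → (-4, 4)
T3 scale by (1, 2): (2, 7) → (2, 14); (6, 1) → (6, 2); (-4, 4) → (-4, 8)
T4 shear: y ← y − 1/2·x: (2, 14) → (2, 13); (6, 2) → (6, -1); (-4, 8) → (-4, 10)
T5 rotate counter-clockwise with cos θ = -7/25, sin θ = 24/25: (2, 13) → (-326/25, -43/25); (6, -1) → (-18/25, 151/25); (-4, 10) → (-212/25, -166/25)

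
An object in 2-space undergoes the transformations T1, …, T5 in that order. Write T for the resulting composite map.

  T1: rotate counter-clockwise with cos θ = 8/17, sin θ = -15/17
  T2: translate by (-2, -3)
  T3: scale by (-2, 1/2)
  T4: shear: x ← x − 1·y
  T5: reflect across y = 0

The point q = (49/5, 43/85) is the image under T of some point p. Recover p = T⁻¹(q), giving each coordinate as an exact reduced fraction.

p = (-3, -7/5)

T1 = [8/17 15/17 0; -15/17 8/17 0; 0 0 1]
T2·T1 = [8/17 15/17 -2; -15/17 8/17 -3; 0 0 1]
T3·…·T1 = [-16/17 -30/17 4; -15/34 4/17 -3/2; 0 0 1]
T4·…·T1 = [-1/2 -2 11/2; -15/34 4/17 -3/2; 0 0 1]
T5·…·T1 = [-1/2 -2 11/2; 15/34 -4/17 3/2; 0 0 1]
det M = 1; M⁻¹ = [-4/17 2 -29/17; -15/34 -1/2 54/17; 0 0 1]
M⁻¹ · (49/5, 43/85)ᵀ = (-3, -7/5)ᵀ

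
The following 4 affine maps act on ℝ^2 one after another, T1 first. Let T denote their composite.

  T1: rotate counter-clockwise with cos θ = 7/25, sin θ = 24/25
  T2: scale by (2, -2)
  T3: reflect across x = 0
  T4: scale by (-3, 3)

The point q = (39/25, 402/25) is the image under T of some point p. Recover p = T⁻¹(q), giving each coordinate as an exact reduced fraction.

T1 = [7/25 -24/25 0; 24/25 7/25 0; 0 0 1]
T2·T1 = [14/25 -48/25 0; -48/25 -14/25 0; 0 0 1]
T3·…·T1 = [-14/25 48/25 0; -48/25 -14/25 0; 0 0 1]
T4·…·T1 = [42/25 -144/25 0; -144/25 -42/25 0; 0 0 1]
det M = -36; M⁻¹ = [7/150 -4/25 0; -4/25 -7/150 0; 0 0 1]
M⁻¹ · (39/25, 402/25)ᵀ = (-5/2, -1)ᵀ

p = (-5/2, -1)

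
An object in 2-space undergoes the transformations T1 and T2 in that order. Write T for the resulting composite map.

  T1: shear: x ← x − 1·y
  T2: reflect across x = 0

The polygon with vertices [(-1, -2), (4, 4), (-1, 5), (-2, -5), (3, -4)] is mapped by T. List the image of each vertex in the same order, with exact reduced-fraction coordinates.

image vertices: (-1, -2), (0, 4), (6, 5), (-3, -5), (-7, -4)

T1 shear: x ← x − 1·y: (-1, -2) → (1, -2); (4, 4) → (0, 4); (-1, 5) → (-6, 5); (-2, -5) → (3, -5); (3, -4) → (7, -4)
T2 reflect across x = 0: (1, -2) → (-1, -2); (0, 4) → (0, 4); (-6, 5) → (6, 5); (3, -5) → (-3, -5); (7, -4) → (-7, -4)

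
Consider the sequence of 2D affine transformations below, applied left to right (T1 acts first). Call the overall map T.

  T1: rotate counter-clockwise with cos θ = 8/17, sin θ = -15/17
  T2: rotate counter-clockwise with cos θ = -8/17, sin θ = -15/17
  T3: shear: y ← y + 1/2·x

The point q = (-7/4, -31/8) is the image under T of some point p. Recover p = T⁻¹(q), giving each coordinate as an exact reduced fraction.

p = (7/4, 3)

T1 = [8/17 15/17 0; -15/17 8/17 0; 0 0 1]
T2·T1 = [-1 0 0; 0 -1 0; 0 0 1]
T3·…·T1 = [-1 0 0; -1/2 -1 0; 0 0 1]
det M = 1; M⁻¹ = [-1 0 0; 1/2 -1 0; 0 0 1]
M⁻¹ · (-7/4, -31/8)ᵀ = (7/4, 3)ᵀ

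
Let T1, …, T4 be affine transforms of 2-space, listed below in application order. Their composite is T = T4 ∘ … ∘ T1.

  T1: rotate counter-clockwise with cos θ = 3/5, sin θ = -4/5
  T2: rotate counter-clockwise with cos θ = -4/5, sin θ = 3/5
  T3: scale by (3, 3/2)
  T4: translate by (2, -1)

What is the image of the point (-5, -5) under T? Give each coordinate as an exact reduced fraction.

T(p) = (17, -17/2)

T1 rotate counter-clockwise with cos θ = 3/5, sin θ = -4/5: (-5, -5) → (-7, 1)
T2 rotate counter-clockwise with cos θ = -4/5, sin θ = 3/5: (-7, 1) → (5, -5)
T3 scale by (3, 3/2): (5, -5) → (15, -15/2)
T4 translate by (2, -1): (15, -15/2) → (17, -17/2)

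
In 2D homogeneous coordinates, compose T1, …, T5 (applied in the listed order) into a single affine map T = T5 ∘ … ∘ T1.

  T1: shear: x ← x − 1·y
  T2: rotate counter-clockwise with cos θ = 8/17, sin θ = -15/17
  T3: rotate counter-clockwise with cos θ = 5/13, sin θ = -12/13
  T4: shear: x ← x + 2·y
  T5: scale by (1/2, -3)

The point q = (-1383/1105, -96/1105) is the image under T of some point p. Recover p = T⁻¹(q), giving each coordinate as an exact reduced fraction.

T1 = [1 -1 0; 0 1 0; 0 0 1]
T2·T1 = [8/17 7/17 0; -15/17 23/17 0; 0 0 1]
T3·…·T1 = [-140/221 311/221 0; -171/221 31/221 0; 0 0 1]
T4·…·T1 = [-482/221 373/221 0; -171/221 31/221 0; 0 0 1]
T5·…·T1 = [-241/221 373/442 0; 513/221 -93/221 0; 0 0 1]
det M = -3/2; M⁻¹ = [62/221 373/663 0; 342/221 482/663 0; 0 0 1]
M⁻¹ · (-1383/1105, -96/1105)ᵀ = (-2/5, -2)ᵀ

p = (-2/5, -2)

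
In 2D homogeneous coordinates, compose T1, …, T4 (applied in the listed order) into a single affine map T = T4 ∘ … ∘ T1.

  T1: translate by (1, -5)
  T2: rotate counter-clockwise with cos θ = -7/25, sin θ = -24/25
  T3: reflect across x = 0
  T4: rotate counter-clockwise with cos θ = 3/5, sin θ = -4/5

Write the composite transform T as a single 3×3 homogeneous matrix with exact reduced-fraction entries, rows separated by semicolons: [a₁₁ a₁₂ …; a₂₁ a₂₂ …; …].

T1 = [1 0 1; 0 1 -5; 0 0 1]
T2·T1 = [-7/25 24/25 -127/25; -24/25 -7/25 11/25; 0 0 1]
T3·…·T1 = [7/25 -24/25 127/25; -24/25 -7/25 11/25; 0 0 1]
T4·…·T1 = [-3/5 -4/5 17/5; -4/5 3/5 -19/5; 0 0 1]

T = [-3/5 -4/5 17/5; -4/5 3/5 -19/5; 0 0 1]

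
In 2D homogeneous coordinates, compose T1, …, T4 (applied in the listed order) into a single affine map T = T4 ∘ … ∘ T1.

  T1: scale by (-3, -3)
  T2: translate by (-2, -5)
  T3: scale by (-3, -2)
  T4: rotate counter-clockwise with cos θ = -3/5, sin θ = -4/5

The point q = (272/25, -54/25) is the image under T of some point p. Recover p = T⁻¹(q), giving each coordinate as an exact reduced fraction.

p = (-6/5, 0)

T1 = [-3 0 0; 0 -3 0; 0 0 1]
T2·T1 = [-3 0 -2; 0 -3 -5; 0 0 1]
T3·…·T1 = [9 0 6; 0 6 10; 0 0 1]
T4·…·T1 = [-27/5 24/5 22/5; -36/5 -18/5 -54/5; 0 0 1]
det M = 54; M⁻¹ = [-1/15 -4/45 -2/3; 2/15 -1/10 -5/3; 0 0 1]
M⁻¹ · (272/25, -54/25)ᵀ = (-6/5, 0)ᵀ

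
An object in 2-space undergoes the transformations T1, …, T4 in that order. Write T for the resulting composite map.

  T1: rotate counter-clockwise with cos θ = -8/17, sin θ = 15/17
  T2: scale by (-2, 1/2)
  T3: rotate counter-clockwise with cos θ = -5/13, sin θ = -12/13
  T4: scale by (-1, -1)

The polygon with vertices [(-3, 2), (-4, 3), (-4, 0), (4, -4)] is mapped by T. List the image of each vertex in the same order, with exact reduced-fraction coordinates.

T1 rotate counter-clockwise with cos θ = -8/17, sin θ = 15/17: (-3, 2) → (-6/17, -61/17); (-4, 3) → (-13/17, -84/17); (-4, 0) → (32/17, -60/17); (4, -4) → (28/17, 92/17)
T2 scale by (-2, 1/2): (-6/17, -61/17) → (12/17, -61/34); (-13/17, -84/17) → (26/17, -42/17); (32/17, -60/17) → (-64/17, -30/17); (28/17, 92/17) → (-56/17, 46/17)
T3 rotate counter-clockwise with cos θ = -5/13, sin θ = -12/13: (12/17, -61/34) → (-426/221, 1/26); (26/17, -42/17) → (-634/221, -6/13); (-64/17, -30/17) → (-40/221, 54/13); (-56/17, 46/17) → (64/17, 2)
T4 scale by (-1, -1): (-426/221, 1/26) → (426/221, -1/26); (-634/221, -6/13) → (634/221, 6/13); (-40/221, 54/13) → (40/221, -54/13); (64/17, 2) → (-64/17, -2)

image vertices: (426/221, -1/26), (634/221, 6/13), (40/221, -54/13), (-64/17, -2)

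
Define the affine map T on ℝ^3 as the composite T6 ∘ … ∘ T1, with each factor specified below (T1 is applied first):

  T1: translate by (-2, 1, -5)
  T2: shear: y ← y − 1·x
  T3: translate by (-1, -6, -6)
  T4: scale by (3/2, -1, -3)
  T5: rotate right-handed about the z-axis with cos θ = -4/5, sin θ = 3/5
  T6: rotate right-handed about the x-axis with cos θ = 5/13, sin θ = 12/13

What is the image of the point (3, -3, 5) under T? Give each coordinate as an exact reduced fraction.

T(p) = (-27/5, -252/13, 18/65)

T1 translate by (-2, 1, -5): (3, -3, 5) → (1, -2, 0)
T2 shear: y ← y − 1·x: (1, -2, 0) → (1, -3, 0)
T3 translate by (-1, -6, -6): (1, -3, 0) → (0, -9, -6)
T4 scale by (3/2, -1, -3): (0, -9, -6) → (0, 9, 18)
T5 rotate right-handed about the z-axis with cos θ = -4/5, sin θ = 3/5: (0, 9, 18) → (-27/5, -36/5, 18)
T6 rotate right-handed about the x-axis with cos θ = 5/13, sin θ = 12/13: (-27/5, -36/5, 18) → (-27/5, -252/13, 18/65)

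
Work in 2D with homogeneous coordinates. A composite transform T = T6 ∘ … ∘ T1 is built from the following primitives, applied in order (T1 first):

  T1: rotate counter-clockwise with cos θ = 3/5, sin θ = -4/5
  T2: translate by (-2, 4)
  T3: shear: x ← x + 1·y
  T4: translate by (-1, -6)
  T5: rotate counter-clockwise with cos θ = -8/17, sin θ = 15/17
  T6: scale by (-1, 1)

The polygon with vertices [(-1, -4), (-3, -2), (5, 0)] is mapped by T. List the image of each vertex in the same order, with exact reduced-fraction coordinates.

image vertices: (-446/85, -186/85), (-108/85, -58/85), (-90/17, 48/17)

T1 rotate counter-clockwise with cos θ = 3/5, sin θ = -4/5: (-1, -4) → (-19/5, -8/5); (-3, -2) → (-17/5, 6/5); (5, 0) → (3, -4)
T2 translate by (-2, 4): (-19/5, -8/5) → (-29/5, 12/5); (-17/5, 6/5) → (-27/5, 26/5); (3, -4) → (1, 0)
T3 shear: x ← x + 1·y: (-29/5, 12/5) → (-17/5, 12/5); (-27/5, 26/5) → (-1/5, 26/5); (1, 0) → (1, 0)
T4 translate by (-1, -6): (-17/5, 12/5) → (-22/5, -18/5); (-1/5, 26/5) → (-6/5, -4/5); (1, 0) → (0, -6)
T5 rotate counter-clockwise with cos θ = -8/17, sin θ = 15/17: (-22/5, -18/5) → (446/85, -186/85); (-6/5, -4/5) → (108/85, -58/85); (0, -6) → (90/17, 48/17)
T6 scale by (-1, 1): (446/85, -186/85) → (-446/85, -186/85); (108/85, -58/85) → (-108/85, -58/85); (90/17, 48/17) → (-90/17, 48/17)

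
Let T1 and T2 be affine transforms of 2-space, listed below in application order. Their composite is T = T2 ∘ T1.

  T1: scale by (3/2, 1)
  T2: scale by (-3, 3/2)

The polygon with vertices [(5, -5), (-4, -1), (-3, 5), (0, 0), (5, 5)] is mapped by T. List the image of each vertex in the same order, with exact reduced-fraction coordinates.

T1 scale by (3/2, 1): (5, -5) → (15/2, -5); (-4, -1) → (-6, -1); (-3, 5) → (-9/2, 5); (0, 0) → (0, 0); (5, 5) → (15/2, 5)
T2 scale by (-3, 3/2): (15/2, -5) → (-45/2, -15/2); (-6, -1) → (18, -3/2); (-9/2, 5) → (27/2, 15/2); (0, 0) → (0, 0); (15/2, 5) → (-45/2, 15/2)

image vertices: (-45/2, -15/2), (18, -3/2), (27/2, 15/2), (0, 0), (-45/2, 15/2)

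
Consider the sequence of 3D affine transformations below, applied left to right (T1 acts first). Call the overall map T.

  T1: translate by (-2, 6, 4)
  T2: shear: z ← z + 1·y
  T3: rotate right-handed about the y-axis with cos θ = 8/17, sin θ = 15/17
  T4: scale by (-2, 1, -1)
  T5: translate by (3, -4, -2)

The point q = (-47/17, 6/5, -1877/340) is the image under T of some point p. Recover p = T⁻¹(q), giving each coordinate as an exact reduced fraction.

p = (1/4, -4/5, -5)

T1 = [1 0 0 -2; 0 1 0 6; 0 0 1 4; 0 0 0 1]
T2·T1 = [1 0 0 -2; 0 1 0 6; 0 1 1 10; 0 0 0 1]
T3·…·T1 = [8/17 15/17 15/17 134/17; 0 1 0 6; -15/17 8/17 8/17 110/17; 0 0 0 1]
T4·…·T1 = [-16/17 -30/17 -30/17 -268/17; 0 1 0 6; 15/17 -8/17 -8/17 -110/17; 0 0 0 1]
T5·…·T1 = [-16/17 -30/17 -30/17 -217/17; 0 1 0 2; 15/17 -8/17 -8/17 -144/17; 0 0 0 1]
det M = 2; M⁻¹ = [-4/17 0 15/17 76/17; 0 1 0 -2; -15/34 -1 -8/17 -259/34; 0 0 0 1]
M⁻¹ · (-47/17, 6/5, -1877/340)ᵀ = (1/4, -4/5, -5)ᵀ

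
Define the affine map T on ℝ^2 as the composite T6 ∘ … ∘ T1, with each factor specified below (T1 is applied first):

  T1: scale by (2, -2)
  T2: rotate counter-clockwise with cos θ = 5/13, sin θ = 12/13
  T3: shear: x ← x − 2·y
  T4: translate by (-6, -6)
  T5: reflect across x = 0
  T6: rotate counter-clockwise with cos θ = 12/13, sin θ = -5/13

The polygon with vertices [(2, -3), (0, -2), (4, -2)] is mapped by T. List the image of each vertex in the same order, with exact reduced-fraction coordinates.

image vertices: (264/13, -110/13), (1702/169, -1526/169), (4006/169, -1134/169)

T1 scale by (2, -2): (2, -3) → (4, 6); (0, -2) → (0, 4); (4, -2) → (8, 4)
T2 rotate counter-clockwise with cos θ = 5/13, sin θ = 12/13: (4, 6) → (-4, 6); (0, 4) → (-48/13, 20/13); (8, 4) → (-8/13, 116/13)
T3 shear: x ← x − 2·y: (-4, 6) → (-16, 6); (-48/13, 20/13) → (-88/13, 20/13); (-8/13, 116/13) → (-240/13, 116/13)
T4 translate by (-6, -6): (-16, 6) → (-22, 0); (-88/13, 20/13) → (-166/13, -58/13); (-240/13, 116/13) → (-318/13, 38/13)
T5 reflect across x = 0: (-22, 0) → (22, 0); (-166/13, -58/13) → (166/13, -58/13); (-318/13, 38/13) → (318/13, 38/13)
T6 rotate counter-clockwise with cos θ = 12/13, sin θ = -5/13: (22, 0) → (264/13, -110/13); (166/13, -58/13) → (1702/169, -1526/169); (318/13, 38/13) → (4006/169, -1134/169)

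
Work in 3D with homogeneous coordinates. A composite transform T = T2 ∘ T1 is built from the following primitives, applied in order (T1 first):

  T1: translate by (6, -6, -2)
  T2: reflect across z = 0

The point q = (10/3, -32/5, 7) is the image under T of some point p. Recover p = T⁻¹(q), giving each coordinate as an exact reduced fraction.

p = (-8/3, -2/5, -5)

T1 = [1 0 0 6; 0 1 0 -6; 0 0 1 -2; 0 0 0 1]
T2·T1 = [1 0 0 6; 0 1 0 -6; 0 0 -1 2; 0 0 0 1]
det M = -1; M⁻¹ = [1 0 0 -6; 0 1 0 6; 0 0 -1 2; 0 0 0 1]
M⁻¹ · (10/3, -32/5, 7)ᵀ = (-8/3, -2/5, -5)ᵀ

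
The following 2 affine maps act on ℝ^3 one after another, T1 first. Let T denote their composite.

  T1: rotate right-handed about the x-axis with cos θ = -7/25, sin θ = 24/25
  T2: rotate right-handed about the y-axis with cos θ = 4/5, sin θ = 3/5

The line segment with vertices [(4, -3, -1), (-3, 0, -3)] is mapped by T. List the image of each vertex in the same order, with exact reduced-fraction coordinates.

image vertices: (41/25, 9/5, -112/25), (-237/125, 72/25, 309/125)

T1 rotate right-handed about the x-axis with cos θ = -7/25, sin θ = 24/25: (4, -3, -1) → (4, 9/5, -13/5); (-3, 0, -3) → (-3, 72/25, 21/25)
T2 rotate right-handed about the y-axis with cos θ = 4/5, sin θ = 3/5: (4, 9/5, -13/5) → (41/25, 9/5, -112/25); (-3, 72/25, 21/25) → (-237/125, 72/25, 309/125)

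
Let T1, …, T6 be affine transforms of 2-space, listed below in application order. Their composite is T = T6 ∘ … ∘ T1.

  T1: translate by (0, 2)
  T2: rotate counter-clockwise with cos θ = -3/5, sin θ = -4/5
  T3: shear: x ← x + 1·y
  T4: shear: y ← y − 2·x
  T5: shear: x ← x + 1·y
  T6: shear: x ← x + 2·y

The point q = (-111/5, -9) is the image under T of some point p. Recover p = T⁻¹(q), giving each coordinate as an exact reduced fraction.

p = (-3, 1)

T1 = [1 0 0; 0 1 2; 0 0 1]
T2·T1 = [-3/5 4/5 8/5; -4/5 -3/5 -6/5; 0 0 1]
T3·…·T1 = [-7/5 1/5 2/5; -4/5 -3/5 -6/5; 0 0 1]
T4·…·T1 = [-7/5 1/5 2/5; 2 -1 -2; 0 0 1]
T5·…·T1 = [3/5 -4/5 -8/5; 2 -1 -2; 0 0 1]
T6·…·T1 = [23/5 -14/5 -28/5; 2 -1 -2; 0 0 1]
det M = 1; M⁻¹ = [-1 14/5 0; -2 23/5 -2; 0 0 1]
M⁻¹ · (-111/5, -9)ᵀ = (-3, 1)ᵀ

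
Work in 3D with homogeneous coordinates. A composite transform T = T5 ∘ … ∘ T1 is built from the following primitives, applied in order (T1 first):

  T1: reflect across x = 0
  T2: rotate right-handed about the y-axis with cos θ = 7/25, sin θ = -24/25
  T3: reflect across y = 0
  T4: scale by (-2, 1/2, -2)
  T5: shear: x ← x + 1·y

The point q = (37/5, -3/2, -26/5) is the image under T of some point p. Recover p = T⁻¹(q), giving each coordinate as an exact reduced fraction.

p = (-5/4, 3, 5)

T1 = [-1 0 0 0; 0 1 0 0; 0 0 1 0; 0 0 0 1]
T2·T1 = [-7/25 0 -24/25 0; 0 1 0 0; -24/25 0 7/25 0; 0 0 0 1]
T3·…·T1 = [-7/25 0 -24/25 0; 0 -1 0 0; -24/25 0 7/25 0; 0 0 0 1]
T4·…·T1 = [14/25 0 48/25 0; 0 -1/2 0 0; 48/25 0 -14/25 0; 0 0 0 1]
T5·…·T1 = [14/25 -1/2 48/25 0; 0 -1/2 0 0; 48/25 0 -14/25 0; 0 0 0 1]
det M = 2; M⁻¹ = [7/50 -7/50 12/25 0; 0 -2 0 0; 12/25 -12/25 -7/50 0; 0 0 0 1]
M⁻¹ · (37/5, -3/2, -26/5)ᵀ = (-5/4, 3, 5)ᵀ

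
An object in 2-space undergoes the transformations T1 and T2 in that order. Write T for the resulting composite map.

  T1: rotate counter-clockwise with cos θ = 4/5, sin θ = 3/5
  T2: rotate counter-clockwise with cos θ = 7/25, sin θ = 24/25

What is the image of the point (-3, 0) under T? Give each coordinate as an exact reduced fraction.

T1 rotate counter-clockwise with cos θ = 4/5, sin θ = 3/5: (-3, 0) → (-12/5, -9/5)
T2 rotate counter-clockwise with cos θ = 7/25, sin θ = 24/25: (-12/5, -9/5) → (132/125, -351/125)

T(p) = (132/125, -351/125)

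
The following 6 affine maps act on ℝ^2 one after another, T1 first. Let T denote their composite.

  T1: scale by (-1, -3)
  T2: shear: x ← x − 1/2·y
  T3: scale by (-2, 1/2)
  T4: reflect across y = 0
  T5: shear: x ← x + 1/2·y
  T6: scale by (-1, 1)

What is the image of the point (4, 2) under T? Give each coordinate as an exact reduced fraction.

T1 scale by (-1, -3): (4, 2) → (-4, -6)
T2 shear: x ← x − 1/2·y: (-4, -6) → (-1, -6)
T3 scale by (-2, 1/2): (-1, -6) → (2, -3)
T4 reflect across y = 0: (2, -3) → (2, 3)
T5 shear: x ← x + 1/2·y: (2, 3) → (7/2, 3)
T6 scale by (-1, 1): (7/2, 3) → (-7/2, 3)

T(p) = (-7/2, 3)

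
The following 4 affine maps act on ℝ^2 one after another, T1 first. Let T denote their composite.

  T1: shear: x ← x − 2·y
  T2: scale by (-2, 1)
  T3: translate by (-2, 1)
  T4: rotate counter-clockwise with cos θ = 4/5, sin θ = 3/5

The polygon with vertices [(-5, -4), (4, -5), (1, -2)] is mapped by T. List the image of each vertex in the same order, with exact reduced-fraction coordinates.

T1 shear: x ← x − 2·y: (-5, -4) → (3, -4); (4, -5) → (14, -5); (1, -2) → (5, -2)
T2 scale by (-2, 1): (3, -4) → (-6, -4); (14, -5) → (-28, -5); (5, -2) → (-10, -2)
T3 translate by (-2, 1): (-6, -4) → (-8, -3); (-28, -5) → (-30, -4); (-10, -2) → (-12, -1)
T4 rotate counter-clockwise with cos θ = 4/5, sin θ = 3/5: (-8, -3) → (-23/5, -36/5); (-30, -4) → (-108/5, -106/5); (-12, -1) → (-9, -8)

image vertices: (-23/5, -36/5), (-108/5, -106/5), (-9, -8)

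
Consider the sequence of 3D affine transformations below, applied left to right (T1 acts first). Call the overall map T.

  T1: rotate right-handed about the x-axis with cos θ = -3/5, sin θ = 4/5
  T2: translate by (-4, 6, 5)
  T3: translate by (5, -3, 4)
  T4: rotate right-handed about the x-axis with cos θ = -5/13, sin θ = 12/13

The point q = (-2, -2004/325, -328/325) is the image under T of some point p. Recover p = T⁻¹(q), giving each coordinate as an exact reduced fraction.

T1 = [1 0 0 0; 0 -3/5 -4/5 0; 0 4/5 -3/5 0; 0 0 0 1]
T2·T1 = [1 0 0 -4; 0 -3/5 -4/5 6; 0 4/5 -3/5 5; 0 0 0 1]
T3·…·T1 = [1 0 0 1; 0 -3/5 -4/5 3; 0 4/5 -3/5 9; 0 0 0 1]
T4·…·T1 = [1 0 0 1; 0 -33/65 56/65 -123/13; 0 -56/65 -33/65 -9/13; 0 0 0 1]
det M = 1; M⁻¹ = [1 0 0 -1; 0 -33/65 -56/65 -27/5; 0 56/65 -33/65 39/5; 0 0 0 1]
M⁻¹ · (-2, -2004/325, -328/325)ᵀ = (-3, -7/5, 3)ᵀ

p = (-3, -7/5, 3)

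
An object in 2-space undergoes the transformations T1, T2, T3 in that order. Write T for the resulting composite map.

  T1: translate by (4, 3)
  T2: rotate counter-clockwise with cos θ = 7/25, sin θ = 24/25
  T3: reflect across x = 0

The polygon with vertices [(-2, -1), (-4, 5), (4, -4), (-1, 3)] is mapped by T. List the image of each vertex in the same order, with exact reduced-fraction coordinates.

T1 translate by (4, 3): (-2, -1) → (2, 2); (-4, 5) → (0, 8); (4, -4) → (8, -1); (-1, 3) → (3, 6)
T2 rotate counter-clockwise with cos θ = 7/25, sin θ = 24/25: (2, 2) → (-34/25, 62/25); (0, 8) → (-192/25, 56/25); (8, -1) → (16/5, 37/5); (3, 6) → (-123/25, 114/25)
T3 reflect across x = 0: (-34/25, 62/25) → (34/25, 62/25); (-192/25, 56/25) → (192/25, 56/25); (16/5, 37/5) → (-16/5, 37/5); (-123/25, 114/25) → (123/25, 114/25)

image vertices: (34/25, 62/25), (192/25, 56/25), (-16/5, 37/5), (123/25, 114/25)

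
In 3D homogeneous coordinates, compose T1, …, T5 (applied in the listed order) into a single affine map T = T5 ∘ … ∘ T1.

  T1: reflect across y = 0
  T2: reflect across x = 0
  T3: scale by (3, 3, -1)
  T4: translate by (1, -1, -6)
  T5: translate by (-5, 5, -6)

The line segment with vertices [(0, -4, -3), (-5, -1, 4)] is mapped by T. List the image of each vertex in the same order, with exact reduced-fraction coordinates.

image vertices: (-4, 16, -9), (11, 7, -16)

T1 reflect across y = 0: (0, -4, -3) → (0, 4, -3); (-5, -1, 4) → (-5, 1, 4)
T2 reflect across x = 0: (0, 4, -3) → (0, 4, -3); (-5, 1, 4) → (5, 1, 4)
T3 scale by (3, 3, -1): (0, 4, -3) → (0, 12, 3); (5, 1, 4) → (15, 3, -4)
T4 translate by (1, -1, -6): (0, 12, 3) → (1, 11, -3); (15, 3, -4) → (16, 2, -10)
T5 translate by (-5, 5, -6): (1, 11, -3) → (-4, 16, -9); (16, 2, -10) → (11, 7, -16)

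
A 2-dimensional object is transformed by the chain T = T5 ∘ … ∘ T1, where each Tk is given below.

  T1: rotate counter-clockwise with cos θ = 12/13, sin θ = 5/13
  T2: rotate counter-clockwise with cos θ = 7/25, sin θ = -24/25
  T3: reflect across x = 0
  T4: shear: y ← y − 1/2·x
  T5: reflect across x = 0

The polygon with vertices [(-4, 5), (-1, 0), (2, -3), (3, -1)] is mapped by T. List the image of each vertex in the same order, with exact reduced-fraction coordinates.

T1 rotate counter-clockwise with cos θ = 12/13, sin θ = 5/13: (-4, 5) → (-73/13, 40/13); (-1, 0) → (-12/13, -5/13); (2, -3) → (3, -2); (3, -1) → (41/13, 3/13)
T2 rotate counter-clockwise with cos θ = 7/25, sin θ = -24/25: (-73/13, 40/13) → (449/325, 2032/325); (-12/13, -5/13) → (-204/325, 253/325); (3, -2) → (-27/25, -86/25); (41/13, 3/13) → (359/325, -963/325)
T3 reflect across x = 0: (449/325, 2032/325) → (-449/325, 2032/325); (-204/325, 253/325) → (204/325, 253/325); (-27/25, -86/25) → (27/25, -86/25); (359/325, -963/325) → (-359/325, -963/325)
T4 shear: y ← y − 1/2·x: (-449/325, 2032/325) → (-449/325, 4513/650); (204/325, 253/325) → (204/325, 151/325); (27/25, -86/25) → (27/25, -199/50); (-359/325, -963/325) → (-359/325, -1567/650)
T5 reflect across x = 0: (-449/325, 4513/650) → (449/325, 4513/650); (204/325, 151/325) → (-204/325, 151/325); (27/25, -199/50) → (-27/25, -199/50); (-359/325, -1567/650) → (359/325, -1567/650)

image vertices: (449/325, 4513/650), (-204/325, 151/325), (-27/25, -199/50), (359/325, -1567/650)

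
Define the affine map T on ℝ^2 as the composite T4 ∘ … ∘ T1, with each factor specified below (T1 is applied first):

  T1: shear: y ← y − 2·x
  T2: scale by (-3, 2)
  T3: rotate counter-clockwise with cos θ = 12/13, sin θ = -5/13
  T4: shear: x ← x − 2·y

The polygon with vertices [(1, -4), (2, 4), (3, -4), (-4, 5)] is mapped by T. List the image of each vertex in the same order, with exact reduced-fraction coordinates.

image vertices: (162/13, -129/13), (-132/13, 30/13), (14, -15), (-230/13, 252/13)

T1 shear: y ← y − 2·x: (1, -4) → (1, -6); (2, 4) → (2, 0); (3, -4) → (3, -10); (-4, 5) → (-4, 13)
T2 scale by (-3, 2): (1, -6) → (-3, -12); (2, 0) → (-6, 0); (3, -10) → (-9, -20); (-4, 13) → (12, 26)
T3 rotate counter-clockwise with cos θ = 12/13, sin θ = -5/13: (-3, -12) → (-96/13, -129/13); (-6, 0) → (-72/13, 30/13); (-9, -20) → (-16, -15); (12, 26) → (274/13, 252/13)
T4 shear: x ← x − 2·y: (-96/13, -129/13) → (162/13, -129/13); (-72/13, 30/13) → (-132/13, 30/13); (-16, -15) → (14, -15); (274/13, 252/13) → (-230/13, 252/13)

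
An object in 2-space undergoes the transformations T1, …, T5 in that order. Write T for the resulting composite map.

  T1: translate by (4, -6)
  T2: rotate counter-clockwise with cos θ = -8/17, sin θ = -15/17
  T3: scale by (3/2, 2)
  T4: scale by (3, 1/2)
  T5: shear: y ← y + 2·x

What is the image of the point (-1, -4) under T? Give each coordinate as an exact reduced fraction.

T1 translate by (4, -6): (-1, -4) → (3, -10)
T2 rotate counter-clockwise with cos θ = -8/17, sin θ = -15/17: (3, -10) → (-174/17, 35/17)
T3 scale by (3/2, 2): (-174/17, 35/17) → (-261/17, 70/17)
T4 scale by (3, 1/2): (-261/17, 70/17) → (-783/17, 35/17)
T5 shear: y ← y + 2·x: (-783/17, 35/17) → (-783/17, -1531/17)

T(p) = (-783/17, -1531/17)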